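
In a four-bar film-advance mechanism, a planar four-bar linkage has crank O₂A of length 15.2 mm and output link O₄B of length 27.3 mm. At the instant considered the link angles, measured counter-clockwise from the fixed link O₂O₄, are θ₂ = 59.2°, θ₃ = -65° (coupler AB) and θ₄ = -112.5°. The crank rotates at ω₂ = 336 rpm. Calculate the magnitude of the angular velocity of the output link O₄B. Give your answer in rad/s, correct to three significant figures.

22.0

ω₂ = 35.19 rad/s (from 336 rpm).
Differentiating the loop-closure r₂e^{iθ₂}+r₃e^{iθ₃}=r₁+r₄e^{iθ₄} gives r₂ω₂e^{iθ₂}+r₃ω₃e^{iθ₃}=r₄ω₄e^{iθ₄}.
Eliminating the other unknown: ω₄ = r₂ω₂ sin(θ₂−θ₃) / [r₄ sin(θ₄−θ₃)].
Numerator sine = +0.82708; denominator sine = -0.73728.
Result = 0.0152·35.19·(+0.82708) / (0.0273·(-0.73728)) = -21.977 rad/s; magnitude 21.977 rad/s.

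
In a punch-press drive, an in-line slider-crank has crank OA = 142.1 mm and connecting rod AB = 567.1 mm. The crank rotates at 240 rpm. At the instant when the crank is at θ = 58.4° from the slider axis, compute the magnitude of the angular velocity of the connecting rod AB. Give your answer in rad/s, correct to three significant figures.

3.38

ω = 25.13 rad/s (converted from 240 rpm).
The rod makes angle φ with the slider axis where L sinφ = r sinθ; differentiating, L cosφ·φ̇ = r ω cosθ.
L cosφ = √(L² − r² sin²θ) = 0.55403 m.
|ω_rod| = r ω |cosθ| / √(L² − r² sin²θ) = 0.1421·25.13·0.52399/0.55403 = 3.3777 rad/s.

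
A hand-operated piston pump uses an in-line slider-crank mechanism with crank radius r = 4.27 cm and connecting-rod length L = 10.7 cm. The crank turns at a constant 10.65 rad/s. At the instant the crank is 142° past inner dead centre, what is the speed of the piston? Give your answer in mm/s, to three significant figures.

189

ω = 10.65 rad/s
For an in-line slider-crank, x = r cosθ + √(L² − r² sin²θ), so v = −rω sinθ·[1 + r cosθ/√(L² − r² sin²θ)].
With r = 0.0427 m, L = 0.107 m, θ = 142°: √(L² − r² sin²θ) = 0.10372 m.
v = −0.0427·10.65·0.61566·[1 + 0.0427·-0.78801/0.10372] = -0.18915 m/s.
|v| = 0.18915 m/s = 189.15 mm/s.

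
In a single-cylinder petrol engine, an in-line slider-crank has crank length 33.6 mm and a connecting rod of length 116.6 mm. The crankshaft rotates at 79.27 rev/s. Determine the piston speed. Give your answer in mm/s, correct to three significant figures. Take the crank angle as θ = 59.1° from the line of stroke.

16600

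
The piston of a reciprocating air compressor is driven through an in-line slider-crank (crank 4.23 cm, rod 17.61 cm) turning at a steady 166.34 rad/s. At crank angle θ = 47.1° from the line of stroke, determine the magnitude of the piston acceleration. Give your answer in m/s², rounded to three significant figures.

ω = 166.3 rad/s
x(θ) = r cosθ + √(L² − r² sin²θ); with ω constant, a = ω²·d²x/dθ².
d²x/dθ² = −r cosθ − r²(cos2θ)/√u − r⁴ sin²2θ/(4u^{3/2}),  u = L² − r² sin²θ = 0.030051 m².
Substituting r = 0.0423 m, L = 0.1761 m, θ = 47.1°: d²x/dθ² = -0.028191 m.
a = ω²·d²x/dθ² = (166.3)²·(-0.028191) = -780.03 m/s²;  |a| = 780.03 m/s².

780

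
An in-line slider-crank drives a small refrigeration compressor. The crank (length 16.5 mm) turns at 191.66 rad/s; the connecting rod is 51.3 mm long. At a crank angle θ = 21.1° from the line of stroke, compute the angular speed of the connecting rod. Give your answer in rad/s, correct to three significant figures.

57.9

ω = 191.7 rad/s
The rod makes angle φ with the slider axis where L sinφ = r sinθ; differentiating, L cosφ·φ̇ = r ω cosθ.
L cosφ = √(L² − r² sin²θ) = 0.050955 m.
|ω_rod| = r ω |cosθ| / √(L² − r² sin²θ) = 0.0165·191.7·0.93295/0.050955 = 57.901 rad/s.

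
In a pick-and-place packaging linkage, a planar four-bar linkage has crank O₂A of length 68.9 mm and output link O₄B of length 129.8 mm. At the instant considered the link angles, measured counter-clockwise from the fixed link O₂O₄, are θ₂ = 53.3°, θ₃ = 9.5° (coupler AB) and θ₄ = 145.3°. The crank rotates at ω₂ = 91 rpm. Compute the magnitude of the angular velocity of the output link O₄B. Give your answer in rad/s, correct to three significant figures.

ω₂ = 9.529 rad/s (from 91 rpm).
Differentiating the loop-closure r₂e^{iθ₂}+r₃e^{iθ₃}=r₁+r₄e^{iθ₄} gives r₂ω₂e^{iθ₂}+r₃ω₃e^{iθ₃}=r₄ω₄e^{iθ₄}.
Eliminating the other unknown: ω₄ = r₂ω₂ sin(θ₂−θ₃) / [r₄ sin(θ₄−θ₃)].
Numerator sine = +0.69214; denominator sine = +0.69717.
Result = 0.0689·9.529·(+0.69214) / (0.1298·(+0.69717)) = +5.022 rad/s; magnitude 5.022 rad/s.

5.02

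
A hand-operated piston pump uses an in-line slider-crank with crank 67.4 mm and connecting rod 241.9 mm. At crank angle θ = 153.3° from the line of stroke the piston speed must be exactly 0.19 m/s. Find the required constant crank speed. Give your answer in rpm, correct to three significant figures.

80.0

For an in-line slider-crank, |v_piston| = rω|sinθ|·[1 + r cosθ/√(L² − r² sin²θ)].
With r = 0.0674 m, L = 0.2419 m, θ = 153.3°: the bracketed kinematic factor |dx/dθ| = 0.022686 m.
ω = v/|dx/dθ| = 0.19/0.022686 = 8.3752 rad/s.
N = 60ω/(2π) = 79.977 rpm.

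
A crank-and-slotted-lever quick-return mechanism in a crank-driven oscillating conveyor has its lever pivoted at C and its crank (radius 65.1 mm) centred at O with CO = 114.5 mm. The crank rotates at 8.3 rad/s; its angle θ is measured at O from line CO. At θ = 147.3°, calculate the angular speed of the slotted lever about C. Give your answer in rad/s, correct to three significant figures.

3.52

ω = 8.3 rad/s
Crank pin A relative to C: A = (d + r cosθ, r sinθ); lever angle φ = atan2(r sinθ, d + r cosθ).
Differentiating tanφ: φ̇ = rω(d cosθ + r)/(d² + r² + 2dr cosθ).
d² + r² + 2dr cosθ = |CA|² = 0.0048031 m²;  d cosθ + r = -0.031253 m.
|ω_lever| = |0.0651·8.3·-0.031253| / 0.0048031 = 3.5158 rad/s.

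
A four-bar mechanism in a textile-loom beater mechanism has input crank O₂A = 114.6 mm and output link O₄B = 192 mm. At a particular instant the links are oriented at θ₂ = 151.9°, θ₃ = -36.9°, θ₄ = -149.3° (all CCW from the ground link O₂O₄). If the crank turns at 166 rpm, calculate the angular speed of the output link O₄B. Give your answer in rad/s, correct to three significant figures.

1.72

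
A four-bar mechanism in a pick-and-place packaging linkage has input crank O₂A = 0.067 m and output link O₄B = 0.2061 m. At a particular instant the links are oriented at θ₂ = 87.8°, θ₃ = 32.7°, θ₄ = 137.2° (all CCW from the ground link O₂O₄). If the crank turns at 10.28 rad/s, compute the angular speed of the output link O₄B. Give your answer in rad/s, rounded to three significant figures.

ω₂ = 10.28 rad/s
Differentiating the loop-closure r₂e^{iθ₂}+r₃e^{iθ₃}=r₁+r₄e^{iθ₄} gives r₂ω₂e^{iθ₂}+r₃ω₃e^{iθ₃}=r₄ω₄e^{iθ₄}.
Eliminating the other unknown: ω₄ = r₂ω₂ sin(θ₂−θ₃) / [r₄ sin(θ₄−θ₃)].
Numerator sine = +0.82015; denominator sine = +0.96815.
Result = 0.067·10.28·(+0.82015) / (0.2061·(+0.96815)) = +2.831 rad/s; magnitude 2.831 rad/s.

2.83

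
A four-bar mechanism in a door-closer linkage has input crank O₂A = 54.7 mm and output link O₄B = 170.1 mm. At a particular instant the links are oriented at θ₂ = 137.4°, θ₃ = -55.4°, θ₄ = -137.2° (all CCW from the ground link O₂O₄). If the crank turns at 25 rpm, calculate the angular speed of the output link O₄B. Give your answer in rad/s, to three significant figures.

ω₂ = 2.618 rad/s (from 25 rpm).
Differentiating the loop-closure r₂e^{iθ₂}+r₃e^{iθ₃}=r₁+r₄e^{iθ₄} gives r₂ω₂e^{iθ₂}+r₃ω₃e^{iθ₃}=r₄ω₄e^{iθ₄}.
Eliminating the other unknown: ω₄ = r₂ω₂ sin(θ₂−θ₃) / [r₄ sin(θ₄−θ₃)].
Numerator sine = -0.22155; denominator sine = -0.98978.
Result = 0.0547·2.618·(-0.22155) / (0.1701·(-0.98978)) = +0.18844 rad/s; magnitude 0.18844 rad/s.

0.188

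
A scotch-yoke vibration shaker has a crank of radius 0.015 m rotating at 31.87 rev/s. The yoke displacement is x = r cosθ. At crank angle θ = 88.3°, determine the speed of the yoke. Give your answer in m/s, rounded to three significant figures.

3.00

ω = 200.2 rad/s (from 31.87 rev/s).
x = r cosθ ⇒ ẋ = −rω sinθ.
|v| = rω|sinθ| = 0.015·200.2·|sin 88.3°| = 3.0024 m/s.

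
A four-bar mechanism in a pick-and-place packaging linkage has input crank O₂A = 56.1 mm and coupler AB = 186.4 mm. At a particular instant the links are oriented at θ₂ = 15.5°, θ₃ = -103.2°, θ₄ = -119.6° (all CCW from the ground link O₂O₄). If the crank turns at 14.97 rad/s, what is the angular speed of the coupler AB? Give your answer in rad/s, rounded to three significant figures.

ω₂ = 14.97 rad/s
Differentiating the loop-closure r₂e^{iθ₂}+r₃e^{iθ₃}=r₁+r₄e^{iθ₄} gives r₂ω₂e^{iθ₂}+r₃ω₃e^{iθ₃}=r₄ω₄e^{iθ₄}.
Eliminating the other unknown: ω₃ = r₂ω₂ sin(θ₄−θ₂) / [r₃ sin(θ₃−θ₄)].
Numerator sine = -0.70587; denominator sine = +0.28234.
Result = 0.0561·14.97·(-0.70587) / (0.1864·(+0.28234)) = -11.264 rad/s; magnitude 11.264 rad/s.

11.3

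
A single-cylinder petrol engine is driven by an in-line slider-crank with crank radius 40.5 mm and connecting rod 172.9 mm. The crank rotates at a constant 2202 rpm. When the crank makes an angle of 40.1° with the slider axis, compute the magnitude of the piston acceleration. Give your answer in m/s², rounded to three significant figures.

1740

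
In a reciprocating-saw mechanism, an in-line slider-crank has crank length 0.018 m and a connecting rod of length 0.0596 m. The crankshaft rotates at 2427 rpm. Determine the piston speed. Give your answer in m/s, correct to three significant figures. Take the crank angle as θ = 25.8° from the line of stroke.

2.54

ω = 2π·2427/60 = 254.2 rad/s
For an in-line slider-crank, x = r cosθ + √(L² − r² sin²θ), so v = −rω sinθ·[1 + r cosθ/√(L² − r² sin²θ)].
With r = 0.018 m, L = 0.0596 m, θ = 25.8°: √(L² − r² sin²θ) = 0.059083 m.
v = −0.018·254.2·0.43523·[1 + 0.018·0.90032/0.059083] = -2.5372 m/s.
|v| = 2.5372 m/s.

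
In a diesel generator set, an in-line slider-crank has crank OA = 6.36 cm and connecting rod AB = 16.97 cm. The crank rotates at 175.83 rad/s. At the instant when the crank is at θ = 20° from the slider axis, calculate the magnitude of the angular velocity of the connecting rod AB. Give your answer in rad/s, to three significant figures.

ω = 175.8 rad/s
The rod makes angle φ with the slider axis where L sinφ = r sinθ; differentiating, L cosφ·φ̇ = r ω cosθ.
L cosφ = √(L² − r² sin²θ) = 0.1683 m.
|ω_rod| = r ω |cosθ| / √(L² − r² sin²θ) = 0.0636·175.8·0.93969/0.1683 = 62.438 rad/s.

62.4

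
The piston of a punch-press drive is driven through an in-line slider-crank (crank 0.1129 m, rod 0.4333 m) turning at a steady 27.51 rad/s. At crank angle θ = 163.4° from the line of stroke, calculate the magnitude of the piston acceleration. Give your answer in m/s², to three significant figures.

ω = 27.51 rad/s
x(θ) = r cosθ + √(L² − r² sin²θ); with ω constant, a = ω²·d²x/dθ².
d²x/dθ² = −r cosθ − r²(cos2θ)/√u − r⁴ sin²2θ/(4u^{3/2}),  u = L² − r² sin²θ = 0.186709 m².
Substituting r = 0.1129 m, L = 0.4333 m, θ = 163.4°: d²x/dθ² = +0.08336 m.
a = ω²·d²x/dθ² = (27.51)²·(+0.08336) = +63.087 m/s²;  |a| = 63.087 m/s².

63.1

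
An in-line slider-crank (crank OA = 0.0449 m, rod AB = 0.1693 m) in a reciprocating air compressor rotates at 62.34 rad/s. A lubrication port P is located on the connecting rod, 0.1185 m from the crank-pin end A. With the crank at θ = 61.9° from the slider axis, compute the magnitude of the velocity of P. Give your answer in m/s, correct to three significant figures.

2.72

ω = 62.34 rad/s.  Crank-pin speed |V_A| = rω = 2.7991 m/s, perpendicular to OA.
Rod angle: sinφ = −(r/L) sinθ ⇒ φ = -13.530°; ω_rod = −rω cosθ/√(L²−r²sin²θ) = -8.0096 rad/s.
V_P = V_A + ω_rod × AP, with AP = 0.1185 m along the rod.
Components: V_Px = −rω sinθ − a·ω_rod·sinφ = -2.6912 m/s;  V_Py = rω cosθ + a·ω_rod·cosφ = +0.3956 m/s.
|V_P| = √(V_Px² + V_Py²) = 2.7201 m/s.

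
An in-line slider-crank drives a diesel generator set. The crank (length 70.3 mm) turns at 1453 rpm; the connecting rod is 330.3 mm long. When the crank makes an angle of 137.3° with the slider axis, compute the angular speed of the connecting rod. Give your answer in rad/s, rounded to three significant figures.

24.1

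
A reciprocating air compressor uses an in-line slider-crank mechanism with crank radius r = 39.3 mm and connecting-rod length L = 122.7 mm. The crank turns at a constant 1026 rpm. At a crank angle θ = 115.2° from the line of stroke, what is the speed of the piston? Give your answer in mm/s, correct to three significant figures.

3280

ω = 2π·1026/60 = 107.4 rad/s
For an in-line slider-crank, x = r cosθ + √(L² − r² sin²θ), so v = −rω sinθ·[1 + r cosθ/√(L² − r² sin²θ)].
With r = 0.0393 m, L = 0.1227 m, θ = 115.2°: √(L² − r² sin²θ) = 0.11743 m.
v = −0.0393·107.4·0.90483·[1 + 0.0393·-0.42578/0.11743] = -3.2762 m/s.
|v| = 3.2762 m/s = 3276.2 mm/s.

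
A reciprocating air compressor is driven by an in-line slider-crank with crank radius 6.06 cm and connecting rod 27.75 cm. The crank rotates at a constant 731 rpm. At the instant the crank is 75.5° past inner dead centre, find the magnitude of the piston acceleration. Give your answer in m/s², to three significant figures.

19.8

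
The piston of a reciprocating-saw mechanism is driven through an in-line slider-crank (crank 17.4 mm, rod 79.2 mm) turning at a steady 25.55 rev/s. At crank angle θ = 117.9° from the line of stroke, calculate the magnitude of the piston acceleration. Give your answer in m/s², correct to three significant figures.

ω = 2π·25.6 = 160.5 rad/s
x(θ) = r cosθ + √(L² − r² sin²θ); with ω constant, a = ω²·d²x/dθ².
d²x/dθ² = −r cosθ − r²(cos2θ)/√u − r⁴ sin²2θ/(4u^{3/2}),  u = L² − r² sin²θ = 0.00603617 m².
Substituting r = 0.0174 m, L = 0.0792 m, θ = 117.9°: d²x/dθ² = +0.010299 m.
a = ω²·d²x/dθ² = (160.5)²·(+0.010299) = +265.42 m/s²;  |a| = 265.42 m/s².

265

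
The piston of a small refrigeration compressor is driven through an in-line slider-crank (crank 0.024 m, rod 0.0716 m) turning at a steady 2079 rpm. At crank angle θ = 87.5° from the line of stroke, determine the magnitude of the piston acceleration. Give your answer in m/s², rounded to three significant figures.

353

ω = 2π·2079/60 = 217.7 rad/s
x(θ) = r cosθ + √(L² − r² sin²θ); with ω constant, a = ω²·d²x/dθ².
d²x/dθ² = −r cosθ − r²(cos2θ)/√u − r⁴ sin²2θ/(4u^{3/2}),  u = L² − r² sin²θ = 0.00455166 m².
Substituting r = 0.024 m, L = 0.0716 m, θ = 87.5°: d²x/dθ² = +0.0074562 m.
a = ω²·d²x/dθ² = (217.7)²·(+0.0074562) = +353.42 m/s²;  |a| = 353.42 m/s².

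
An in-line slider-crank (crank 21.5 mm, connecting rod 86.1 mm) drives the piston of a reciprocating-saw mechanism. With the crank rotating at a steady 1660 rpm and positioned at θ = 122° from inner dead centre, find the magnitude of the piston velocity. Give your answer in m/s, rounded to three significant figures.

2.74

ω = 2π·1660/60 = 173.8 rad/s
For an in-line slider-crank, x = r cosθ + √(L² − r² sin²θ), so v = −rω sinθ·[1 + r cosθ/√(L² − r² sin²θ)].
With r = 0.0215 m, L = 0.0861 m, θ = 122°: √(L² − r² sin²θ) = 0.084147 m.
v = −0.0215·173.8·0.84805·[1 + 0.0215·-0.52992/0.084147] = -2.7404 m/s.
|v| = 2.7404 m/s.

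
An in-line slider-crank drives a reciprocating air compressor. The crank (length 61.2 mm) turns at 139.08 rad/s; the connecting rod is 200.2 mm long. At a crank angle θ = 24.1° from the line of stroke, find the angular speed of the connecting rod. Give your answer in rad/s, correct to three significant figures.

39.1

ω = 139.1 rad/s
The rod makes angle φ with the slider axis where L sinφ = r sinθ; differentiating, L cosφ·φ̇ = r ω cosθ.
L cosφ = √(L² − r² sin²θ) = 0.19863 m.
|ω_rod| = r ω |cosθ| / √(L² − r² sin²θ) = 0.0612·139.1·0.91283/0.19863 = 39.116 rad/s.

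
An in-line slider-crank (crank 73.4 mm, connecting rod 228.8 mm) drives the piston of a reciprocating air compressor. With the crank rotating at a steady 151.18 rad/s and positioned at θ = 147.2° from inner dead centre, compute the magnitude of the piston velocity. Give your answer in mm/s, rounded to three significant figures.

ω = 151.2 rad/s
For an in-line slider-crank, x = r cosθ + √(L² − r² sin²θ), so v = −rω sinθ·[1 + r cosθ/√(L² − r² sin²θ)].
With r = 0.0734 m, L = 0.2288 m, θ = 147.2°: √(L² − r² sin²θ) = 0.22532 m.
v = −0.0734·151.2·0.54171·[1 + 0.0734·-0.84057/0.22532] = -4.3651 m/s.
|v| = 4.3651 m/s = 4365.1 mm/s.

4370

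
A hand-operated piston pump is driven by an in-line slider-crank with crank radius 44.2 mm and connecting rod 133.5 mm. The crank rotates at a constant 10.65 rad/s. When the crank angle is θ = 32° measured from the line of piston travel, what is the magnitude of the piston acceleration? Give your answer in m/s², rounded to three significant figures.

5.03

ω = 10.65 rad/s
x(θ) = r cosθ + √(L² − r² sin²θ); with ω constant, a = ω²·d²x/dθ².
d²x/dθ² = −r cosθ − r²(cos2θ)/√u − r⁴ sin²2θ/(4u^{3/2}),  u = L² − r² sin²θ = 0.0172736 m².
Substituting r = 0.0442 m, L = 0.1335 m, θ = 32°: d²x/dθ² = -0.044339 m.
a = ω²·d²x/dθ² = (10.65)²·(-0.044339) = -5.0291 m/s²;  |a| = 5.0291 m/s².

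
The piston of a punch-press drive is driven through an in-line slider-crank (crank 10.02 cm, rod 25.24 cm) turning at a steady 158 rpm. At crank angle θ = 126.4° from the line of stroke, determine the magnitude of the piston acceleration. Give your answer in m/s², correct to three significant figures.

19.2

ω = 2π·158/60 = 16.55 rad/s
x(θ) = r cosθ + √(L² − r² sin²θ); with ω constant, a = ω²·d²x/dθ².
d²x/dθ² = −r cosθ − r²(cos2θ)/√u − r⁴ sin²2θ/(4u^{3/2}),  u = L² − r² sin²θ = 0.0572013 m².
Substituting r = 0.1002 m, L = 0.2524 m, θ = 126.4°: d²x/dθ² = +0.070193 m.
a = ω²·d²x/dθ² = (16.55)²·(+0.070193) = +19.216 m/s²;  |a| = 19.216 m/s².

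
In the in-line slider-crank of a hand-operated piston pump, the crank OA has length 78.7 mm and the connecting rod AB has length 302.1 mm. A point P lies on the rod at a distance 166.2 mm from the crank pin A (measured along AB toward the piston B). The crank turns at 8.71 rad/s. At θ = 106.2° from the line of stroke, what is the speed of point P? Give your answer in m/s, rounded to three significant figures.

ω = 8.71 rad/s.  Crank-pin speed |V_A| = rω = 0.68548 m/s, perpendicular to OA.
Rod angle: sinφ = −(r/L) sinθ ⇒ φ = -14.487°; ω_rod = −rω cosθ/√(L²−r²sin²θ) = +0.65383 rad/s.
V_P = V_A + ω_rod × AP, with AP = 0.1662 m along the rod.
Components: V_Px = −rω sinθ − a·ω_rod·sinφ = -0.63107 m/s;  V_Py = rω cosθ + a·ω_rod·cosφ = -0.08603 m/s.
|V_P| = √(V_Px² + V_Py²) = 0.63691 m/s.

0.637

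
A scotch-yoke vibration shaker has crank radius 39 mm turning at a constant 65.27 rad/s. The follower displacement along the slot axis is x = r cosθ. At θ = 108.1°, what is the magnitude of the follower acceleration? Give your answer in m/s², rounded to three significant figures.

51.6

ω = 65.27 rad/s
x = r cosθ ⇒ ẍ = −rω² cosθ (ω constant).
|a| = rω²|cosθ| = 0.039·(65.27)²·|cos 108.1°| = 51.618 m/s².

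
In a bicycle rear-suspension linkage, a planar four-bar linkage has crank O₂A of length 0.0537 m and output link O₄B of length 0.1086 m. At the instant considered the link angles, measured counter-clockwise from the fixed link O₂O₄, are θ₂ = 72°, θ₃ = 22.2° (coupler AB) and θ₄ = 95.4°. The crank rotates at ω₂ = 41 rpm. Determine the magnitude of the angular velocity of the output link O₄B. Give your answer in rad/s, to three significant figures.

ω₂ = 4.294 rad/s (from 41 rpm).
Differentiating the loop-closure r₂e^{iθ₂}+r₃e^{iθ₃}=r₁+r₄e^{iθ₄} gives r₂ω₂e^{iθ₂}+r₃ω₃e^{iθ₃}=r₄ω₄e^{iθ₄}.
Eliminating the other unknown: ω₄ = r₂ω₂ sin(θ₂−θ₃) / [r₄ sin(θ₄−θ₃)].
Numerator sine = +0.76380; denominator sine = +0.95732.
Result = 0.0537·4.294·(+0.76380) / (0.1086·(+0.95732)) = +1.6939 rad/s; magnitude 1.6939 rad/s.

1.69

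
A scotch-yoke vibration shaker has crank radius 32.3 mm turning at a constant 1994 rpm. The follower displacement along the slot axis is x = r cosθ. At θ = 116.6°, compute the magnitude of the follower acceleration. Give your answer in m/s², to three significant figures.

ω = 208.8 rad/s (from 1994 rpm).
x = r cosθ ⇒ ẍ = −rω² cosθ (ω constant).
|a| = rω²|cosθ| = 0.0323·(208.8)²·|cos 116.6°| = 630.6 m/s².

631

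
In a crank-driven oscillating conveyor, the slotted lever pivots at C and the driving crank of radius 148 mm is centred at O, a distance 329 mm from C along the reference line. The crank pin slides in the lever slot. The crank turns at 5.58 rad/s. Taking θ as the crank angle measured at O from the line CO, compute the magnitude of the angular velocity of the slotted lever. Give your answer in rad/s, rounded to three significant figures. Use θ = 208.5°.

2.62

ω = 5.58 rad/s
Crank pin A relative to C: A = (d + r cosθ, r sinθ); lever angle φ = atan2(r sinθ, d + r cosθ).
Differentiating tanφ: φ̇ = rω(d cosθ + r)/(d² + r² + 2dr cosθ).
d² + r² + 2dr cosθ = |CA|² = 0.0445623 m²;  d cosθ + r = -0.14113 m.
|ω_lever| = |0.148·5.58·-0.14113| / 0.0445623 = 2.6155 rad/s.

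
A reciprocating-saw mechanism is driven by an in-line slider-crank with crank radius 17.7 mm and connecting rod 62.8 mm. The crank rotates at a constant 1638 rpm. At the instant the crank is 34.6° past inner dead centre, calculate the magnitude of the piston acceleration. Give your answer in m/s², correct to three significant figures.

484

ω = 2π·1638/60 = 171.5 rad/s
x(θ) = r cosθ + √(L² − r² sin²θ); with ω constant, a = ω²·d²x/dθ².
d²x/dθ² = −r cosθ − r²(cos2θ)/√u − r⁴ sin²2θ/(4u^{3/2}),  u = L² − r² sin²θ = 0.00384282 m².
Substituting r = 0.0177 m, L = 0.0628 m, θ = 34.6°: d²x/dθ² = -0.016454 m.
a = ω²·d²x/dθ² = (171.5)²·(-0.016454) = -484.13 m/s²;  |a| = 484.13 m/s².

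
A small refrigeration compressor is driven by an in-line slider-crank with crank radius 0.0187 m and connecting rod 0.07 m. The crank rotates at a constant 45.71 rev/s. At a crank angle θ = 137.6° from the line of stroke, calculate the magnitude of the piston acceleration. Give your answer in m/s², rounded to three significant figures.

1090

ω = 2π·45.7 = 287.2 rad/s
x(θ) = r cosθ + √(L² − r² sin²θ); with ω constant, a = ω²·d²x/dθ².
d²x/dθ² = −r cosθ − r²(cos2θ)/√u − r⁴ sin²2θ/(4u^{3/2}),  u = L² − r² sin²θ = 0.004741 m².
Substituting r = 0.0187 m, L = 0.07 m, θ = 137.6°: d²x/dθ² = +0.013256 m.
a = ω²·d²x/dθ² = (287.2)²·(+0.013256) = +1093.4 m/s²;  |a| = 1093.4 m/s².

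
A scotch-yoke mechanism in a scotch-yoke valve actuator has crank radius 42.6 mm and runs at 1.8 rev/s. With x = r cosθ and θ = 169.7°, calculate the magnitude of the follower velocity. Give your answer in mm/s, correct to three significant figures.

86.1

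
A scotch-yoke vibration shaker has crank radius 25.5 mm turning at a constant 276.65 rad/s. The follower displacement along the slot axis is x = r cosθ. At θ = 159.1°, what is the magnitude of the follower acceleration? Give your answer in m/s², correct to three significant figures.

ω = 276.6 rad/s
x = r cosθ ⇒ ẍ = −rω² cosθ (ω constant).
|a| = rω²|cosθ| = 0.0255·(276.6)²·|cos 159.1°| = 1823.2 m/s².

1820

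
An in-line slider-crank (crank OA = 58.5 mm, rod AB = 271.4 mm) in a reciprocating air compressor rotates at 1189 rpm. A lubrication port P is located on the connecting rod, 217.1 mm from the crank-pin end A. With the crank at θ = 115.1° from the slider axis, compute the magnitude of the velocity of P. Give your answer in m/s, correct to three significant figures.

6.14

ω = 124.5 rad/s.  Crank-pin speed |V_A| = rω = 7.2839 m/s, perpendicular to OA.
Rod angle: sinφ = −(r/L) sinθ ⇒ φ = -11.256°; ω_rod = −rω cosθ/√(L²−r²sin²θ) = +11.608 rad/s.
V_P = V_A + ω_rod × AP, with AP = 0.2171 m along the rod.
Components: V_Px = −rω sinθ − a·ω_rod·sinφ = -6.1042 m/s;  V_Py = rω cosθ + a·ω_rod·cosφ = -0.6182 m/s.
|V_P| = √(V_Px² + V_Py²) = 6.1354 m/s.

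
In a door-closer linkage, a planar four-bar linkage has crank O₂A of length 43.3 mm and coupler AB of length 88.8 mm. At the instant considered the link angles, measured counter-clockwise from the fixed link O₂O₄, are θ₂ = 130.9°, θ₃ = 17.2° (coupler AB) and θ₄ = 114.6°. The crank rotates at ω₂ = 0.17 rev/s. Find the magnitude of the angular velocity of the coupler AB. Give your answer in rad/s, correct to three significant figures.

0.147

ω₂ = 1.068 rad/s (from 0.17 rev/s).
Differentiating the loop-closure r₂e^{iθ₂}+r₃e^{iθ₃}=r₁+r₄e^{iθ₄} gives r₂ω₂e^{iθ₂}+r₃ω₃e^{iθ₃}=r₄ω₄e^{iθ₄}.
Eliminating the other unknown: ω₃ = r₂ω₂ sin(θ₄−θ₂) / [r₃ sin(θ₃−θ₄)].
Numerator sine = -0.28067; denominator sine = -0.99167.
Result = 0.0433·1.068·(-0.28067) / (0.0888·(-0.99167)) = +0.14741 rad/s; magnitude 0.14741 rad/s.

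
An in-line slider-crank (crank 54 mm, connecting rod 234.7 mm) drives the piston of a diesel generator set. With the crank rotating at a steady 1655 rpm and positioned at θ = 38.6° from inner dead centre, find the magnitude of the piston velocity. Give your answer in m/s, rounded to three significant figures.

6.90

ω = 2π·1655/60 = 173.3 rad/s
For an in-line slider-crank, x = r cosθ + √(L² − r² sin²θ), so v = −rω sinθ·[1 + r cosθ/√(L² − r² sin²θ)].
With r = 0.054 m, L = 0.2347 m, θ = 38.6°: √(L² − r² sin²θ) = 0.23227 m.
v = −0.054·173.3·0.62388·[1 + 0.054·0.78152/0.23227] = -6.8996 m/s.
|v| = 6.8996 m/s.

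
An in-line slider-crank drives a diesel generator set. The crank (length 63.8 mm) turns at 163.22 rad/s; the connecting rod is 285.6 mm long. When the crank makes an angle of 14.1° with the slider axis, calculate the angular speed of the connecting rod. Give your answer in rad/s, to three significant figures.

ω = 163.2 rad/s
The rod makes angle φ with the slider axis where L sinφ = r sinθ; differentiating, L cosφ·φ̇ = r ω cosθ.
L cosφ = √(L² − r² sin²θ) = 0.28518 m.
|ω_rod| = r ω |cosθ| / √(L² − r² sin²θ) = 0.0638·163.2·0.96987/0.28518 = 35.416 rad/s.

35.4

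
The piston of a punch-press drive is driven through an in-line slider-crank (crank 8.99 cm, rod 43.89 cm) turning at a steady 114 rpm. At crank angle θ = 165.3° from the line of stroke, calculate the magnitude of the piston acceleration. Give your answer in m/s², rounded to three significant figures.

ω = 2π·114/60 = 11.94 rad/s
x(θ) = r cosθ + √(L² − r² sin²θ); with ω constant, a = ω²·d²x/dθ².
d²x/dθ² = −r cosθ − r²(cos2θ)/√u − r⁴ sin²2θ/(4u^{3/2}),  u = L² − r² sin²θ = 0.192113 m².
Substituting r = 0.0899 m, L = 0.4389 m, θ = 165.3°: d²x/dθ² = +0.070846 m.
a = ω²·d²x/dθ² = (11.94)²·(+0.070846) = +10.097 m/s²;  |a| = 10.097 m/s².

10.1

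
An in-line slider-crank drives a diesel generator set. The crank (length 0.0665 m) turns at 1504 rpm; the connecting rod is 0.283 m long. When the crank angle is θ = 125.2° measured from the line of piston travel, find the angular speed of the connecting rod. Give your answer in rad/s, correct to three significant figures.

21.7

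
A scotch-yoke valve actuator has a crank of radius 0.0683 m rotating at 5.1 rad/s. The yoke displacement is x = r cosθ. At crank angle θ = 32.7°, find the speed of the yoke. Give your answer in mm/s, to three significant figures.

188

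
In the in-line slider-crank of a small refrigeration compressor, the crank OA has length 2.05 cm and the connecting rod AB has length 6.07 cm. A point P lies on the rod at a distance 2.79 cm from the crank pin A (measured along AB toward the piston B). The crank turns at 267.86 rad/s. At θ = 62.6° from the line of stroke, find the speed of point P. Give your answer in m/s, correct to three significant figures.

ω = 267.9 rad/s.  Crank-pin speed |V_A| = rω = 5.4911 m/s, perpendicular to OA.
Rod angle: sinφ = −(r/L) sinθ ⇒ φ = -17.448°; ω_rod = −rω cosθ/√(L²−r²sin²θ) = -43.639 rad/s.
V_P = V_A + ω_rod × AP, with AP = 0.0279 m along the rod.
Components: V_Px = −rω sinθ − a·ω_rod·sinφ = -5.2402 m/s;  V_Py = rω cosθ + a·ω_rod·cosφ = +1.3655 m/s.
|V_P| = √(V_Px² + V_Py²) = 5.4152 m/s.

5.42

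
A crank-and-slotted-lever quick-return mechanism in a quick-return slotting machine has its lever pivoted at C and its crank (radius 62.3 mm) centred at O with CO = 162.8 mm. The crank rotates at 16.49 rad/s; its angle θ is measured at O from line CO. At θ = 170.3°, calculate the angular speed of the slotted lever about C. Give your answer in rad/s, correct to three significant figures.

ω = 16.49 rad/s
Crank pin A relative to C: A = (d + r cosθ, r sinθ); lever angle φ = atan2(r sinθ, d + r cosθ).
Differentiating tanφ: φ̇ = rω(d cosθ + r)/(d² + r² + 2dr cosθ).
d² + r² + 2dr cosθ = |CA|² = 0.0103903 m²;  d cosθ + r = -0.098173 m.
|ω_lever| = |0.0623·16.49·-0.098173| / 0.0103903 = 9.7067 rad/s.

9.71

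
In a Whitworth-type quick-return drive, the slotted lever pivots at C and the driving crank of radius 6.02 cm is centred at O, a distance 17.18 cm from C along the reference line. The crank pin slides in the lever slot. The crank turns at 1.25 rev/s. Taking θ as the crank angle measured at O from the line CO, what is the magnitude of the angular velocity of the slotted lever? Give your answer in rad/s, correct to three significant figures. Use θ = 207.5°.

ω = 7.854 rad/s (from 1.25 rev/s).
Crank pin A relative to C: A = (d + r cosθ, r sinθ); lever angle φ = atan2(r sinθ, d + r cosθ).
Differentiating tanφ: φ̇ = rω(d cosθ + r)/(d² + r² + 2dr cosθ).
d² + r² + 2dr cosθ = |CA|² = 0.0147917 m²;  d cosθ + r = -0.092188 m.
|ω_lever| = |0.0602·7.854·-0.092188| / 0.0147917 = 2.9468 rad/s.

2.95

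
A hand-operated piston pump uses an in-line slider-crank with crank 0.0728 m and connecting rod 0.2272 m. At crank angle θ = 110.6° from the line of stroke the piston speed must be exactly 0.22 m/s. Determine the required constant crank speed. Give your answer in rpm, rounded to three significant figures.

For an in-line slider-crank, |v_piston| = rω|sinθ|·[1 + r cosθ/√(L² − r² sin²θ)].
With r = 0.0728 m, L = 0.2272 m, θ = 110.6°: the bracketed kinematic factor |dx/dθ| = 0.060092 m.
ω = v/|dx/dθ| = 0.22/0.060092 = 3.6611 rad/s.
N = 60ω/(2π) = 34.961 rpm.

35.0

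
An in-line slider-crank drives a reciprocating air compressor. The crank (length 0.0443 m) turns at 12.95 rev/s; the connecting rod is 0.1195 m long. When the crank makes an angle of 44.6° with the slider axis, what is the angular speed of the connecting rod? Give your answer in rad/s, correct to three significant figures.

ω = 81.37 rad/s (converted from 12.95 rev/s).
The rod makes angle φ with the slider axis where L sinφ = r sinθ; differentiating, L cosφ·φ̇ = r ω cosθ.
L cosφ = √(L² − r² sin²θ) = 0.11538 m.
|ω_rod| = r ω |cosθ| / √(L² − r² sin²θ) = 0.0443·81.37·0.71203/0.11538 = 22.244 rad/s.

22.2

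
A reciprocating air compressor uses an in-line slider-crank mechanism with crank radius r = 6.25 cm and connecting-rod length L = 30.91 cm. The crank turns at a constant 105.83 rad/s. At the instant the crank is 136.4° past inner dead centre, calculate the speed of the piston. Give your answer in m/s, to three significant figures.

3.89

ω = 105.8 rad/s
For an in-line slider-crank, x = r cosθ + √(L² − r² sin²θ), so v = −rω sinθ·[1 + r cosθ/√(L² − r² sin²θ)].
With r = 0.0625 m, L = 0.3091 m, θ = 136.4°: √(L² − r² sin²θ) = 0.30608 m.
v = −0.0625·105.8·0.68962·[1 + 0.0625·-0.72417/0.30608] = -3.8869 m/s.
|v| = 3.8869 m/s.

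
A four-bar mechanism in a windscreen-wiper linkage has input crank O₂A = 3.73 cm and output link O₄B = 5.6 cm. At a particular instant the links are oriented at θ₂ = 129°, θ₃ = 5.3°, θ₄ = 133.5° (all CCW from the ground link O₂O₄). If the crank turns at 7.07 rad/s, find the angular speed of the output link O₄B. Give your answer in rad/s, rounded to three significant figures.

4.99

ω₂ = 7.07 rad/s
Differentiating the loop-closure r₂e^{iθ₂}+r₃e^{iθ₃}=r₁+r₄e^{iθ₄} gives r₂ω₂e^{iθ₂}+r₃ω₃e^{iθ₃}=r₄ω₄e^{iθ₄}.
Eliminating the other unknown: ω₄ = r₂ω₂ sin(θ₂−θ₃) / [r₄ sin(θ₄−θ₃)].
Numerator sine = +0.83195; denominator sine = +0.78586.
Result = 0.0373·7.07·(+0.83195) / (0.056·(+0.78586)) = +4.9854 rad/s; magnitude 4.9854 rad/s.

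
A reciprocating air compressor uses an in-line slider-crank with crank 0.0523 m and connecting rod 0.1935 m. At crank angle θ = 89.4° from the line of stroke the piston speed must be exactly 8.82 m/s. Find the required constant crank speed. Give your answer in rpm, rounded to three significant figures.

For an in-line slider-crank, |v_piston| = rω|sinθ|·[1 + r cosθ/√(L² − r² sin²θ)].
With r = 0.0523 m, L = 0.1935 m, θ = 89.4°: the bracketed kinematic factor |dx/dθ| = 0.052451 m.
ω = v/|dx/dθ| = 8.82/0.052451 = 168.16 rad/s.
N = 60ω/(2π) = 1605.8 rpm.

1610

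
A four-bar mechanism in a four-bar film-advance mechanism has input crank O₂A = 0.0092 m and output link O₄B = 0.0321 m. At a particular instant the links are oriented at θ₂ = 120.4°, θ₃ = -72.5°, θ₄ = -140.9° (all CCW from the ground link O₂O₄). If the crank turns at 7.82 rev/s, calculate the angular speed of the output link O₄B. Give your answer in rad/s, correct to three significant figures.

ω₂ = 49.13 rad/s (from 7.82 rev/s).
Differentiating the loop-closure r₂e^{iθ₂}+r₃e^{iθ₃}=r₁+r₄e^{iθ₄} gives r₂ω₂e^{iθ₂}+r₃ω₃e^{iθ₃}=r₄ω₄e^{iθ₄}.
Eliminating the other unknown: ω₄ = r₂ω₂ sin(θ₂−θ₃) / [r₄ sin(θ₄−θ₃)].
Numerator sine = -0.22325; denominator sine = -0.92978.
Result = 0.0092·49.13·(-0.22325) / (0.0321·(-0.92978)) = +3.3813 rad/s; magnitude 3.3813 rad/s.

3.38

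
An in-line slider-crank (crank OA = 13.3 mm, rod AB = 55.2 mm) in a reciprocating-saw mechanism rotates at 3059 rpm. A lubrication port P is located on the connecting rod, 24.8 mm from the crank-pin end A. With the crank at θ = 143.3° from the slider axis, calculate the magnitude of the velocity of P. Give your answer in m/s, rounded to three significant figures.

ω = 320.3 rad/s.  Crank-pin speed |V_A| = rω = 4.2605 m/s, perpendicular to OA.
Rod angle: sinφ = −(r/L) sinθ ⇒ φ = -8.279°; ω_rod = −rω cosθ/√(L²−r²sin²θ) = +62.535 rad/s.
V_P = V_A + ω_rod × AP, with AP = 0.0248 m along the rod.
Components: V_Px = −rω sinθ − a·ω_rod·sinφ = -2.3229 m/s;  V_Py = rω cosθ + a·ω_rod·cosφ = -1.8813 m/s.
|V_P| = √(V_Px² + V_Py²) = 2.9891 m/s.

2.99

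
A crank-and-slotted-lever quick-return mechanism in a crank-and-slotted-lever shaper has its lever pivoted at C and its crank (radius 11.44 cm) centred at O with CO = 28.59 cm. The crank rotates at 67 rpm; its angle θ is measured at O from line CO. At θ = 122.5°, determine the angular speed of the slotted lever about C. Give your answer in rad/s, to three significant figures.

ω = 7.016 rad/s (from 67 rpm).
Crank pin A relative to C: A = (d + r cosθ, r sinθ); lever angle φ = atan2(r sinθ, d + r cosθ).
Differentiating tanφ: φ̇ = rω(d cosθ + r)/(d² + r² + 2dr cosθ).
d² + r² + 2dr cosθ = |CA|² = 0.0596793 m²;  d cosθ + r = -0.039214 m.
|ω_lever| = |0.1144·7.016·-0.039214| / 0.0596793 = 0.52741 rad/s.

0.527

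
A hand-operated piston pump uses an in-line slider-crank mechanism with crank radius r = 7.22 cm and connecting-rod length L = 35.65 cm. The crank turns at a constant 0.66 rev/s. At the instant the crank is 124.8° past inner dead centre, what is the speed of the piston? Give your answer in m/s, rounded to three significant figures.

ω = 2π·0.66 = 4.147 rad/s
For an in-line slider-crank, x = r cosθ + √(L² − r² sin²θ), so v = −rω sinθ·[1 + r cosθ/√(L² − r² sin²θ)].
With r = 0.0722 m, L = 0.3565 m, θ = 124.8°: √(L² − r² sin²θ) = 0.35154 m.
v = −0.0722·4.147·0.82115·[1 + 0.0722·-0.57071/0.35154] = -0.21704 m/s.
|v| = 0.21704 m/s.

0.217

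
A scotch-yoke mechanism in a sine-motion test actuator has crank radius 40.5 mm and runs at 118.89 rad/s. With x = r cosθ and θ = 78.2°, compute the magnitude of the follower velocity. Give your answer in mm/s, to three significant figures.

4710

ω = 118.9 rad/s
x = r cosθ ⇒ ẋ = −rω sinθ.
|v| = rω|sinθ| = 0.0405·118.9·|sin 78.2°| = 4.7133 m/s = 4713.3 mm/s.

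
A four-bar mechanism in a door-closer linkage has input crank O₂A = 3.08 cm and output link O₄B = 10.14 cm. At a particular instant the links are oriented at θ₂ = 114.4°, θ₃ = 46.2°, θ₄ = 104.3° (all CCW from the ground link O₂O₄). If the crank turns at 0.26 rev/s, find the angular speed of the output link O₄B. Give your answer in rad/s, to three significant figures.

ω₂ = 1.634 rad/s (from 0.26 rev/s).
Differentiating the loop-closure r₂e^{iθ₂}+r₃e^{iθ₃}=r₁+r₄e^{iθ₄} gives r₂ω₂e^{iθ₂}+r₃ω₃e^{iθ₃}=r₄ω₄e^{iθ₄}.
Eliminating the other unknown: ω₄ = r₂ω₂ sin(θ₂−θ₃) / [r₄ sin(θ₄−θ₃)].
Numerator sine = +0.92849; denominator sine = +0.84897.
Result = 0.0308·1.634·(+0.92849) / (0.1014·(+0.84897)) = +0.54269 rad/s; magnitude 0.54269 rad/s.

0.543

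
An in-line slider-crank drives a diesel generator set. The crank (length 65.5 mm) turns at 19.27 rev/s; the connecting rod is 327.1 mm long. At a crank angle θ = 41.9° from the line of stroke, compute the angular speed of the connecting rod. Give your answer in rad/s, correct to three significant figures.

ω = 121.1 rad/s (converted from 19.27 rev/s).
The rod makes angle φ with the slider axis where L sinφ = r sinθ; differentiating, L cosφ·φ̇ = r ω cosθ.
L cosφ = √(L² − r² sin²θ) = 0.32416 m.
|ω_rod| = r ω |cosθ| / √(L² − r² sin²θ) = 0.0655·121.1·0.74431/0.32416 = 18.209 rad/s.

18.2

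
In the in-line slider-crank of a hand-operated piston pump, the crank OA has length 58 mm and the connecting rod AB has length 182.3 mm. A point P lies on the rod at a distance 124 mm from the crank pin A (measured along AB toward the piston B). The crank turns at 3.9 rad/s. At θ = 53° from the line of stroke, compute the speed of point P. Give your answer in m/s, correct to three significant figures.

0.210

ω = 3.9 rad/s.  Crank-pin speed |V_A| = rω = 0.2262 m/s, perpendicular to OA.
Rod angle: sinφ = −(r/L) sinθ ⇒ φ = -14.720°; ω_rod = −rω cosθ/√(L²−r²sin²θ) = -0.77208 rad/s.
V_P = V_A + ω_rod × AP, with AP = 0.124 m along the rod.
Components: V_Px = −rω sinθ − a·ω_rod·sinφ = -0.20498 m/s;  V_Py = rω cosθ + a·ω_rod·cosφ = +0.043535 m/s.
|V_P| = √(V_Px² + V_Py²) = 0.20955 m/s.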